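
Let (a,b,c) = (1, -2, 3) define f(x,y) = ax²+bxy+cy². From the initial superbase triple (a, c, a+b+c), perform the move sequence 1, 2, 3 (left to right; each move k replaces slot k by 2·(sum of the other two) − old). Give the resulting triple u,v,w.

start (1,3,2) = (f(1,0),f(0,1),f(1,1))
replace slot 1: 2·(3+2) − 1 = 9 → (9,3,2)
replace slot 2: 2·(9+2) − 3 = 19 → (9,19,2)
replace slot 3: 2·(9+19) − 2 = 54 → (9,19,54)

9,19,54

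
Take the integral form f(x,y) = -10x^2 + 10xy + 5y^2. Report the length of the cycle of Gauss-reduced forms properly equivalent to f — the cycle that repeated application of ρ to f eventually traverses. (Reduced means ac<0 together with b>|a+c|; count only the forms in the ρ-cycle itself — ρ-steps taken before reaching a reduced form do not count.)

D = 300, ⌊√D⌋ = 17
river: ρ → (5,10,-10)
river: ρ → (-10,10,5)
ρ-cycle length = 2 (tail of 0 descent steps not counted)

2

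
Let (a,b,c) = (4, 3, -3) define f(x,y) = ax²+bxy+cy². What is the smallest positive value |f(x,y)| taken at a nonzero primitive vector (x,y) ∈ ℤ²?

river: ρ → (-3,3,4)
river: ρ → (4,5,-2)
river: ρ → (-2,7,1)
river: ρ → (1,7,-2)
river: ρ → (-2,5,4)
river: ρ → (4,3,-3)
closes: descent 0, river 6
min |a| on river = 1

1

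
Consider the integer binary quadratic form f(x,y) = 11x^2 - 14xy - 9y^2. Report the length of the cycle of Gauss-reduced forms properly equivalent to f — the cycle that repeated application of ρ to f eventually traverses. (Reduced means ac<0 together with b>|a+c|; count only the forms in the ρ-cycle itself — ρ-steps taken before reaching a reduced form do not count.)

D = 592, ⌊√D⌋ = 24
descent: ρ → (-9,14,11)  [lands on river]
river: ρ → (11,8,-12)
river: ρ → (-12,16,7)
river: ρ → (7,12,-16)
river: ρ → (-16,20,3)
river: ρ → (3,22,-9)
ρ-cycle length = 6 (tail of 1 descent step not counted)

6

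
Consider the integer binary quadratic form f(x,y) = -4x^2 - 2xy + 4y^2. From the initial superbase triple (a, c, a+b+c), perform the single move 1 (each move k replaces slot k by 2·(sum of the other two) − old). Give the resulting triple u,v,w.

start (-4,4,-2) = (f(1,0),f(0,1),f(1,1))
replace slot 1: 2·(4+(-2)) − (-4) = 8 → (8,4,-2)

8,4,-2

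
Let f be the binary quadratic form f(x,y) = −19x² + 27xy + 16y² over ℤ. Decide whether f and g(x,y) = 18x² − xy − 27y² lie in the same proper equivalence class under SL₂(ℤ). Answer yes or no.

D₁ = 1945, D₂ = 1945
river cycle of f (length 26): (16, 37, -9), (-9, 35, 20), (20, 5, -24), (-24, 43, 1), (1, 43, -24), (-24, 5, 20), (20, 35, -9), (-9, 37, 16), (16, 27, -19), (-19, 11, 24), … (16 more)
river cycle of g (length 26): (18, 35, -10), (-10, 25, 33), (33, 41, -2), (-2, 43, 12), (12, 29, -23), (-23, 17, 18), (18, 19, -22), (-22, 25, 15), (15, 35, -12), (-12, 37, 12), … (16 more)
cycles differ ⇒ inequivalent

no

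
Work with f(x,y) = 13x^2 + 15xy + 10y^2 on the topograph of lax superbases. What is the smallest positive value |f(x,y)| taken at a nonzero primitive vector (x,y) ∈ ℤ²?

translate: b→-11 (≡15 mod 26), so (13,15,10)→(13,-11,8)
flip: (13,-11,8)→(8,11,13)
translate: b→-5 (≡11 mod 16), so (8,11,13)→(8,-5,10)
reduced (well bottom): (8,-5,10) with a≤c, −a<b≤a
well minimum = a = 8

8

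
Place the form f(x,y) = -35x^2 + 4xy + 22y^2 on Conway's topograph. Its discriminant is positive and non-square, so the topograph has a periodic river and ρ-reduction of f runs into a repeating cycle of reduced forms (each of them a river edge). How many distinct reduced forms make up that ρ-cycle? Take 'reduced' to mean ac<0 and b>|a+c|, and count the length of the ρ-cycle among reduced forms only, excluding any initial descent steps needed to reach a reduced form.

D = 3096, ⌊√D⌋ = 55
descent: ρ → (22,40,-17)  [lands on river]
river: ρ → (-17,28,34)
river: ρ → (34,40,-11)
river: ρ → (-11,48,18)
river: ρ → (18,24,-35)
river: ρ → (-35,46,7)
river: ρ → (7,52,-14)
river: ρ → (-14,32,37)
river: ρ → (37,42,-9)
river: ρ → (-9,48,22)
ρ-cycle length = 10 (tail of 1 descent step not counted)

10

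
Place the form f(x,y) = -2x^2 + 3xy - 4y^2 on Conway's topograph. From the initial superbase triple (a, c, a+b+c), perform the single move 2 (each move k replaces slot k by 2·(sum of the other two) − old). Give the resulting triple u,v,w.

start (-2,-4,-3) = (f(1,0),f(0,1),f(1,1))
replace slot 2: 2·((-2)+(-3)) − (-4) = -6 → (-2,-6,-3)

-2,-6,-3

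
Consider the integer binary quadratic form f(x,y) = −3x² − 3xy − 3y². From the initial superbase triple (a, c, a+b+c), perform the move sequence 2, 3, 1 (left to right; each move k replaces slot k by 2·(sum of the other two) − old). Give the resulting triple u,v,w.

start (-3,-3,-9) = (f(1,0),f(0,1),f(1,1))
replace slot 2: 2·((-3)+(-9)) − (-3) = -21 → (-3,-21,-9)
replace slot 3: 2·((-3)+(-21)) − (-9) = -39 → (-3,-21,-39)
replace slot 1: 2·((-21)+(-39)) − (-3) = -117 → (-117,-21,-39)

-117,-21,-39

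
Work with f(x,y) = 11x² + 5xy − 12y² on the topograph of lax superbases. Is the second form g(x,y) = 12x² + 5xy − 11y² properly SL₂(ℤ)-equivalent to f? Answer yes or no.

D₁ = 553, D₂ = 553
river cycle of f (length 26): (-12, 19, 4), (4, 21, -7), (-7, 21, 4), (4, 19, -12), (-12, 5, 11), (11, 17, -6), (-6, 19, 8), (8, 13, -12), (-12, 11, 9), (9, 7, -14), … (16 more)
river cycle of g (length 26): (-11, 17, 6), (6, 19, -8), (-8, 13, 12), (12, 11, -9), (-9, 7, 14), (14, 21, -2), (-2, 23, 3), (3, 19, -16), (-16, 13, 6), (6, 23, -1), … (16 more)
cycles differ ⇒ inequivalent

no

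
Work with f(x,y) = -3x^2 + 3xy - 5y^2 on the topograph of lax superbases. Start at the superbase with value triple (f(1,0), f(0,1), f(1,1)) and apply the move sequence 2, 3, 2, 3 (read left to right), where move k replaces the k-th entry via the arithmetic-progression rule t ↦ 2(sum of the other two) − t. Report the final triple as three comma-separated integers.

start (-3,-5,-5) = (f(1,0),f(0,1),f(1,1))
replace slot 2: 2·((-3)+(-5)) − (-5) = -11 → (-3,-11,-5)
replace slot 3: 2·((-3)+(-11)) − (-5) = -23 → (-3,-11,-23)
replace slot 2: 2·((-3)+(-23)) − (-11) = -41 → (-3,-41,-23)
replace slot 3: 2·((-3)+(-41)) − (-23) = -65 → (-3,-41,-65)

-3,-41,-65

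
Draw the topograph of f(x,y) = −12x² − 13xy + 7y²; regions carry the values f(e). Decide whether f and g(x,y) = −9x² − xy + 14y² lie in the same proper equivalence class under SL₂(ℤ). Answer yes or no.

D₁ = 505, D₂ = 505
river cycle of f (length 8): (7, 13, -12), (-12, 11, 8), (8, 21, -2), (-2, 19, 18), (18, 17, -3), (-3, 19, 12), (12, 5, -10), (-10, 15, 7)
river cycle of g (length 6): (-9, 17, 6), (6, 19, -6), (-6, 17, 9), (9, 19, -4), (-4, 21, 4), (4, 19, -9)
cycles differ ⇒ inequivalent

no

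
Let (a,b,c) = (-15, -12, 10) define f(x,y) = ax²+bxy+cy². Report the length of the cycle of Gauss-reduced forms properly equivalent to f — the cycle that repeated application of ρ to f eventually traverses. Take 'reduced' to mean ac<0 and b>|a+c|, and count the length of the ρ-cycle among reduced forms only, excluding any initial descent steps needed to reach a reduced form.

D = 744, ⌊√D⌋ = 27
descent: ρ → (10,12,-15)  [lands on river]
river: ρ → (-15,18,7)
river: ρ → (7,24,-6)
river: ρ → (-6,24,7)
river: ρ → (7,18,-15)
river: ρ → (-15,12,10)
river: ρ → (10,8,-17)
river: ρ → (-17,26,1)
river: ρ → (1,26,-17)
river: ρ → (-17,8,10)
ρ-cycle length = 10 (tail of 1 descent step not counted)

10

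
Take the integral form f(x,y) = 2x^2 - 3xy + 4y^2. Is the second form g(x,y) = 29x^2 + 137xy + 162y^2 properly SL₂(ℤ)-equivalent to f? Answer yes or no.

D₁ = -23, D₂ = -23
f: translate: b→1 (≡-3 mod 4), so (2,-3,4)→(2,1,3)
f: reduced (well bottom): (2,1,3) with a≤c, −a<b≤a
g: translate: b→21 (≡137 mod 58), so (29,137,162)→(29,21,4)
g: flip: (29,21,4)→(4,-21,29)
g: translate: b→3 (≡-21 mod 8), so (4,-21,29)→(4,3,2)
g: flip: (4,3,2)→(2,-3,4)
g: translate: b→1 (≡-3 mod 4), so (2,-3,4)→(2,1,3)
g: reduced (well bottom): (2,1,3) with a≤c, −a<b≤a
reduced forms (2, 1, 3) vs (2, 1, 3) ⇒ equivalent

yes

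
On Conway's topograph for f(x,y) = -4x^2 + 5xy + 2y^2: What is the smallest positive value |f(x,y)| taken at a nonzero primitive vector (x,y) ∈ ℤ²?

river: ρ → (2,7,-1)
river: ρ → (-1,7,2)
river: ρ → (2,5,-4)
river: ρ → (-4,3,3)
river: ρ → (3,3,-4)
river: ρ → (-4,5,2)
closes: descent 0, river 6
min |a| on river = 1

1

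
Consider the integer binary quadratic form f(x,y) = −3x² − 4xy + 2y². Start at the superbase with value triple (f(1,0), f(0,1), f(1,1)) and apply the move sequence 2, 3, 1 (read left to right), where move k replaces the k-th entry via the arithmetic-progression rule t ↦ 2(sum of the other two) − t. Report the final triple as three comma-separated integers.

start (-3,2,-5) = (f(1,0),f(0,1),f(1,1))
replace slot 2: 2·((-3)+(-5)) − 2 = -18 → (-3,-18,-5)
replace slot 3: 2·((-3)+(-18)) − (-5) = -37 → (-3,-18,-37)
replace slot 1: 2·((-18)+(-37)) − (-3) = -107 → (-107,-18,-37)

-107,-18,-37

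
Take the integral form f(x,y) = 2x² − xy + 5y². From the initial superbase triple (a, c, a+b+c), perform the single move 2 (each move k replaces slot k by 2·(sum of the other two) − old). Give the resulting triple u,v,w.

start (2,5,6) = (f(1,0),f(0,1),f(1,1))
replace slot 2: 2·(2+6) − 5 = 11 → (2,11,6)

2,11,6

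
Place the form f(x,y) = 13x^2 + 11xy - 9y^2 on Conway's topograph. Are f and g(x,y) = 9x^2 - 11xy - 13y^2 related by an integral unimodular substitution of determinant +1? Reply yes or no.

D₁ = 589, D₂ = 589
river cycle of f (length 16): (-9, 7, 15), (15, 23, -1), (-1, 23, 15), (15, 7, -9), (-9, 11, 13), (13, 15, -7), (-7, 13, 15), (15, 17, -5), (-5, 23, 3), (3, 19, -19), … (6 more)
river cycle of g (length 16): (-13, 11, 9), (9, 7, -15), (-15, 23, 1), (1, 23, -15), (-15, 7, 9), (9, 11, -13), (-13, 15, 7), (7, 13, -15), (-15, 17, 5), (5, 23, -3), … (6 more)
cycles differ ⇒ inequivalent

no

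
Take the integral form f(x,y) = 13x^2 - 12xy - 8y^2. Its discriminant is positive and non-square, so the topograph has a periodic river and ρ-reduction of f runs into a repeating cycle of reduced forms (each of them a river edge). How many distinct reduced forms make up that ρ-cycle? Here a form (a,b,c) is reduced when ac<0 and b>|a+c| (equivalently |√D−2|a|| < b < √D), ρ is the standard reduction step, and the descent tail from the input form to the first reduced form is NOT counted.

D = 560, ⌊√D⌋ = 23
descent: ρ → (-8,12,13)  [lands on river]
river: ρ → (13,14,-7)
river: ρ → (-7,14,13)
river: ρ → (13,12,-8)
river: ρ → (-8,20,5)
river: ρ → (5,20,-8)
ρ-cycle length = 6 (tail of 1 descent step not counted)

6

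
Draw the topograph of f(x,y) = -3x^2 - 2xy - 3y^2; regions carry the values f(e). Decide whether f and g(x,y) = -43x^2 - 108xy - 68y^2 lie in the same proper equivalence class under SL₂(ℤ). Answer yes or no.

D₁ = -32, D₂ = -32
f is negative-definite; reduce −f:
−f: reduced (well bottom): (3,2,3) with a≤c, −a<b≤a
flip sign back: reduced form of f is (-3,-2,-3)
g is negative-definite; reduce −g:
−g: translate: b→22 (≡108 mod 86), so (43,108,68)→(43,22,3)
−g: flip: (43,22,3)→(3,-22,43)
−g: translate: b→2 (≡-22 mod 6), so (3,-22,43)→(3,2,3)
−g: reduced (well bottom): (3,2,3) with a≤c, −a<b≤a
flip sign back: reduced form of g is (-3,-2,-3)
reduced forms (-3, -2, -3) vs (-3, -2, -3) ⇒ equivalent

yes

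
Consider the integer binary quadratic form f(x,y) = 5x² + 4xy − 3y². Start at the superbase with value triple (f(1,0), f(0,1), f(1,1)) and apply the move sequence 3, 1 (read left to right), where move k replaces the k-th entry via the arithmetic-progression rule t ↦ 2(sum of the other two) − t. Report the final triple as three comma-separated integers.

start (5,-3,6) = (f(1,0),f(0,1),f(1,1))
replace slot 3: 2·(5+(-3)) − 6 = -2 → (5,-3,-2)
replace slot 1: 2·((-3)+(-2)) − 5 = -15 → (-15,-3,-2)

-15,-3,-2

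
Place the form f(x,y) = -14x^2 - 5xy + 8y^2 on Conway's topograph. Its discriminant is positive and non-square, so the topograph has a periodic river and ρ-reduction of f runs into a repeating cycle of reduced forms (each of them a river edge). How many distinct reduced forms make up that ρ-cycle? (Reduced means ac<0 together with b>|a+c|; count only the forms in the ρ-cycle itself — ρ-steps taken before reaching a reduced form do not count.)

D = 473, ⌊√D⌋ = 21
descent: ρ → (8,21,-1)  [lands on river]
river: ρ → (-1,21,8)
river: ρ → (8,11,-11)
river: ρ → (-11,11,8)
ρ-cycle length = 4 (tail of 1 descent step not counted)

4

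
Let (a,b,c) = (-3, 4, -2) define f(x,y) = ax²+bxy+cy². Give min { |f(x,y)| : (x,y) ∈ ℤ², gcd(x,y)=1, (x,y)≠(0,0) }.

translate: b→2 (≡-4 mod 6), so (3,-4,2)→(3,2,1)
flip: (3,2,1)→(1,-2,3)
translate: b→0 (≡-2 mod 2), so (1,-2,3)→(1,0,2)
reduced (well bottom): (1,0,2) with a≤c, −a<b≤a
well minimum |f| = |-1| = 1 (negative-definite)

1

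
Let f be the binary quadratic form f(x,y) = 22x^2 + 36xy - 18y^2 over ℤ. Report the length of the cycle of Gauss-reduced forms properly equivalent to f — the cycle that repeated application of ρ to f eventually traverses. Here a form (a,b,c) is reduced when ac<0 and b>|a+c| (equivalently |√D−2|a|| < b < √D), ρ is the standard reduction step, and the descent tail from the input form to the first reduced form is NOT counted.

D = 2880, ⌊√D⌋ = 53
river: ρ → (-18,36,22)
river: ρ → (22,52,-2)
river: ρ → (-2,52,22)
river: ρ → (22,36,-18)
ρ-cycle length = 4 (tail of 0 descent steps not counted)

4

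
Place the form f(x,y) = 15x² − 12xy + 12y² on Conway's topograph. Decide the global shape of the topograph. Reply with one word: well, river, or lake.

D = b²−4ac = (-12)² − 4·15·12 = -576
D < 0 ⇒ definite ⇒ every region one sign ⇒ single well

well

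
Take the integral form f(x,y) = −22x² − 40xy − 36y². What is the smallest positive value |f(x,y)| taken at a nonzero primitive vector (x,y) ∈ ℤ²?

translate: b→-4 (≡40 mod 44), so (22,40,36)→(22,-4,18)
flip: (22,-4,18)→(18,4,22)
reduced (well bottom): (18,4,22) with a≤c, −a<b≤a
well minimum |f| = |-18| = 18 (negative-definite)

18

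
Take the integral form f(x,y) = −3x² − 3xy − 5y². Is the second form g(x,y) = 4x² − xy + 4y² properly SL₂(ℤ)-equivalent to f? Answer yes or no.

D₁ = -51, D₂ = -63
discriminants differ ⇒ not SL₂(ℤ)-equivalent

no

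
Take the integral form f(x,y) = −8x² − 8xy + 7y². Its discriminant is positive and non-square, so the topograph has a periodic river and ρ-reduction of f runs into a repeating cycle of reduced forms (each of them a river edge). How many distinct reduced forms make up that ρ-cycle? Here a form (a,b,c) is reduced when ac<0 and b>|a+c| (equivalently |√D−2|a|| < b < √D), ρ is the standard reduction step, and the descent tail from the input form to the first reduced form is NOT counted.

D = 288, ⌊√D⌋ = 16
descent: ρ → (7,8,-8)  [lands on river]
river: ρ → (-8,8,7)
river: ρ → (7,6,-9)
river: ρ → (-9,12,4)
river: ρ → (4,12,-9)
river: ρ → (-9,6,7)
ρ-cycle length = 6 (tail of 1 descent step not counted)

6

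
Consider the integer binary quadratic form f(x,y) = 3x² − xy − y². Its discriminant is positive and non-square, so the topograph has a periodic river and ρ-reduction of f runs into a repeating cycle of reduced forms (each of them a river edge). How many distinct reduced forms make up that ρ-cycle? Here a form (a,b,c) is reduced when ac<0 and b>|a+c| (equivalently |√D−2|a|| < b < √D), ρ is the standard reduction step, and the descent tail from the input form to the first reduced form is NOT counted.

D = 13, ⌊√D⌋ = 3
descent: ρ → (-1,3,1)  [lands on river]
river: ρ → (1,3,-1)
ρ-cycle length = 2 (tail of 1 descent step not counted)

2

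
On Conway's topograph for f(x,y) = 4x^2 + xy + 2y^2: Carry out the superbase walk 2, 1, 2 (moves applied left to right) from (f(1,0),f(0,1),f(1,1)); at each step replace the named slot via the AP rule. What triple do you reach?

start (4,2,7) = (f(1,0),f(0,1),f(1,1))
replace slot 2: 2·(4+7) − 2 = 20 → (4,20,7)
replace slot 1: 2·(20+7) − 4 = 50 → (50,20,7)
replace slot 2: 2·(50+7) − 20 = 94 → (50,94,7)

50,94,7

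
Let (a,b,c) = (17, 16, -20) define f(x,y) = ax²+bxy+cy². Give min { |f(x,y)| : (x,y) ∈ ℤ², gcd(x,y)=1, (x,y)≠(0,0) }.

river: ρ → (-20,24,13)
river: ρ → (13,28,-16)
river: ρ → (-16,36,5)
river: ρ → (5,34,-23)
river: ρ → (-23,12,16)
river: ρ → (16,20,-19)
river: ρ → (-19,18,17)
river: ρ → (17,16,-20)
closes: descent 0, river 8
min |a| on river = 5

5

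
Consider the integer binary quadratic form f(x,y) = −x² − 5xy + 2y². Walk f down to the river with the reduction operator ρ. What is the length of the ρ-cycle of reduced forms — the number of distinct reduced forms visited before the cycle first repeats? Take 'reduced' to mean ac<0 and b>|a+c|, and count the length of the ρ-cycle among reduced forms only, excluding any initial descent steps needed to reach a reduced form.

D = 33, ⌊√D⌋ = 5
descent: ρ → (2,5,-1)  [lands on river]
river: ρ → (-1,5,2)
river: ρ → (2,3,-3)
river: ρ → (-3,3,2)
ρ-cycle length = 4 (tail of 1 descent step not counted)

4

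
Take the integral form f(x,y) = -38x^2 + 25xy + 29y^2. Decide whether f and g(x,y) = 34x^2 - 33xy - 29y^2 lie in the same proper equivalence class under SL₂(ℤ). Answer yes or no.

D₁ = 5033, D₂ = 5033
river cycle of f (length 36): (29, 33, -34), (-34, 35, 28), (28, 21, -41), (-41, 61, 8), (8, 67, -17), (-17, 69, 4), (4, 67, -34), (-34, 69, 2), (2, 67, -68), (-68, 69, 1), … (26 more)
river cycle of g (length 36): (-29, 33, 34), (34, 35, -28), (-28, 21, 41), (41, 61, -8), (-8, 67, 17), (17, 69, -4), (-4, 67, 34), (34, 69, -2), (-2, 67, 68), (68, 69, -1), … (26 more)
cycles differ ⇒ inequivalent

no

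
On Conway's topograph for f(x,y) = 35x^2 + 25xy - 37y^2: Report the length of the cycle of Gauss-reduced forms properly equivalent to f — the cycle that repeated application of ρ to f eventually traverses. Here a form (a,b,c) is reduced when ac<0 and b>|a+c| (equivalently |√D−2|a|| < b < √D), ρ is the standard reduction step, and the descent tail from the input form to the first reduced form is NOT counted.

D = 5805, ⌊√D⌋ = 76
river: ρ → (-37,49,23)
river: ρ → (23,43,-43)
river: ρ → (-43,43,23)
river: ρ → (23,49,-37)
river: ρ → (-37,25,35)
river: ρ → (35,45,-27)
river: ρ → (-27,63,17)
river: ρ → (17,73,-7)
river: ρ → (-7,67,47)
river: ρ → (47,27,-27)
river: ρ → (-27,27,47)
river: ρ → (47,67,-7)
river: ρ → (-7,73,17)
river: ρ → (17,63,-27)
river: ρ → (-27,45,35)
river: ρ → (35,25,-37)
ρ-cycle length = 16 (tail of 0 descent steps not counted)

16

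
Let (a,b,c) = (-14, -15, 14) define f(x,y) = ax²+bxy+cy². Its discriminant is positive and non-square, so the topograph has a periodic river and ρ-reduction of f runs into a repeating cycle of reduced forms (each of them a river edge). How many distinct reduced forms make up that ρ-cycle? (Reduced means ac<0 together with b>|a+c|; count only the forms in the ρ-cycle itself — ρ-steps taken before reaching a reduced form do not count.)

D = 1009, ⌊√D⌋ = 31
descent: ρ → (14,15,-14)  [lands on river]
river: ρ → (-14,13,15)
river: ρ → (15,17,-12)
river: ρ → (-12,31,1)
river: ρ → (1,31,-12)
river: ρ → (-12,17,15)
river: ρ → (15,13,-14)
river: ρ → (-14,15,14)
river: ρ → (14,13,-15)
river: ρ → (-15,17,12)
river: ρ → (12,31,-1)
river: ρ → (-1,31,12)
river: ρ → (12,17,-15)
river: ρ → (-15,13,14)
ρ-cycle length = 14 (tail of 1 descent step not counted)

14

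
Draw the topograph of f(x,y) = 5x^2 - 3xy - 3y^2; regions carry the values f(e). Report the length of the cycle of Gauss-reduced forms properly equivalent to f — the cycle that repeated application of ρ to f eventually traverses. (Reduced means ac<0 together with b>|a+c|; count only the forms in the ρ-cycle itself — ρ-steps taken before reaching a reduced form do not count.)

D = 69, ⌊√D⌋ = 8
descent: ρ → (-3,3,5)  [lands on river]
river: ρ → (5,7,-1)
river: ρ → (-1,7,5)
river: ρ → (5,3,-3)
ρ-cycle length = 4 (tail of 1 descent step not counted)

4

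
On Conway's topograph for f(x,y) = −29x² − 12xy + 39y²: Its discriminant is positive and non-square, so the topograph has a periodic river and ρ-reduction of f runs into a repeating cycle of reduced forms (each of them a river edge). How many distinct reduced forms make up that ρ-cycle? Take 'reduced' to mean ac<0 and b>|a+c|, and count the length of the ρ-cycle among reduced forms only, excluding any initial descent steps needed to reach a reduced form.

D = 4668, ⌊√D⌋ = 68
descent: ρ → (39,12,-29)  [lands on river]
river: ρ → (-29,46,22)
river: ρ → (22,42,-33)
river: ρ → (-33,24,31)
river: ρ → (31,38,-26)
river: ρ → (-26,66,3)
river: ρ → (3,66,-26)
river: ρ → (-26,38,31)
river: ρ → (31,24,-33)
river: ρ → (-33,42,22)
river: ρ → (22,46,-29)
river: ρ → (-29,12,39)
river: ρ → (39,66,-2)
river: ρ → (-2,66,39)
ρ-cycle length = 14 (tail of 1 descent step not counted)

14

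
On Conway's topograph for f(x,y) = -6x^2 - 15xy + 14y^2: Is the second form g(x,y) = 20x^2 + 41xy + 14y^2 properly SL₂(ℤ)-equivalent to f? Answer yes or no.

D₁ = 561, D₂ = 561
river cycle of f (length 16): (14, 15, -6), (-6, 21, 5), (5, 19, -10), (-10, 21, 3), (3, 21, -10), (-10, 19, 5), (5, 21, -6), (-6, 15, 14), (14, 13, -7), (-7, 15, 12), … (6 more)
river cycle of g (length 16): (14, 15, -6), (-6, 21, 5), (5, 19, -10), (-10, 21, 3), (3, 21, -10), (-10, 19, 5), (5, 21, -6), (-6, 15, 14), (14, 13, -7), (-7, 15, 12), … (6 more)
cycles coincide ⇒ equivalent

yes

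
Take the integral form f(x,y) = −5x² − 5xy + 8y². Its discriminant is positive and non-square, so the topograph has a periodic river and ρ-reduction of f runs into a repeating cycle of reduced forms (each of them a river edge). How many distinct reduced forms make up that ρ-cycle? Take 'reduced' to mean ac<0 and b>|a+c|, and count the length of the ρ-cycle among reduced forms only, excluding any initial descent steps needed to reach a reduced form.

D = 185, ⌊√D⌋ = 13
descent: ρ → (8,5,-5)  [lands on river]
river: ρ → (-5,5,8)
river: ρ → (8,11,-2)
river: ρ → (-2,13,2)
river: ρ → (2,11,-8)
river: ρ → (-8,5,5)
river: ρ → (5,5,-8)
river: ρ → (-8,11,2)
river: ρ → (2,13,-2)
river: ρ → (-2,11,8)
ρ-cycle length = 10 (tail of 1 descent step not counted)

10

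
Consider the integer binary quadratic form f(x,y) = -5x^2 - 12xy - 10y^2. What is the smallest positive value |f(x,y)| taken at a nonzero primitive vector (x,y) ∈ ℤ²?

translate: b→2 (≡12 mod 10), so (5,12,10)→(5,2,3)
flip: (5,2,3)→(3,-2,5)
reduced (well bottom): (3,-2,5) with a≤c, −a<b≤a
well minimum |f| = |-3| = 3 (negative-definite)

3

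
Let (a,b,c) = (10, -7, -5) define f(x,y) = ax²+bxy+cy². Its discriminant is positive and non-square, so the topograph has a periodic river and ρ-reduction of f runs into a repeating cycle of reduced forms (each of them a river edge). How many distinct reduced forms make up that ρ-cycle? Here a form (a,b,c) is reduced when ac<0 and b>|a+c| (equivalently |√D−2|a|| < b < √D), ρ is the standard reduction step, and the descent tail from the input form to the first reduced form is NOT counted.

D = 249, ⌊√D⌋ = 15
descent: ρ → (-5,7,10)  [lands on river]
river: ρ → (10,13,-2)
river: ρ → (-2,15,3)
river: ρ → (3,15,-2)
river: ρ → (-2,13,10)
river: ρ → (10,7,-5)
river: ρ → (-5,13,4)
river: ρ → (4,11,-8)
river: ρ → (-8,5,7)
river: ρ → (7,9,-6)
river: ρ → (-6,15,1)
river: ρ → (1,15,-6)
river: ρ → (-6,9,7)
river: ρ → (7,5,-8)
river: ρ → (-8,11,4)
river: ρ → (4,13,-5)
ρ-cycle length = 16 (tail of 1 descent step not counted)

16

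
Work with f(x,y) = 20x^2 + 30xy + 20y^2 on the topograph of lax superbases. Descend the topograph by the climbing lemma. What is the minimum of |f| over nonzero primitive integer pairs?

translate: b→-10 (≡30 mod 40), so (20,30,20)→(20,-10,10)
flip: (20,-10,10)→(10,10,20)
reduced (well bottom): (10,10,20) with a≤c, −a<b≤a
well minimum = a = 10

10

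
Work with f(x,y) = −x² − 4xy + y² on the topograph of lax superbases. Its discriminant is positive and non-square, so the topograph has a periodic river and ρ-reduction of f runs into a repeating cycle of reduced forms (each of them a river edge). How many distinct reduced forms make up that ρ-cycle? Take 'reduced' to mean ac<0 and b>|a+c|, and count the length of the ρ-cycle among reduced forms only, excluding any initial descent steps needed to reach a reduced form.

D = 20, ⌊√D⌋ = 4
descent: ρ → (1,4,-1)  [lands on river]
river: ρ → (-1,4,1)
ρ-cycle length = 2 (tail of 1 descent step not counted)

2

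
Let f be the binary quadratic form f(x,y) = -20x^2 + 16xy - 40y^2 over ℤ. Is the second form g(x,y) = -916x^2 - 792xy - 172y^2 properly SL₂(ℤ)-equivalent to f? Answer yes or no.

D₁ = -2944, D₂ = -2944
f is negative-definite; reduce −f:
−f: reduced (well bottom): (20,-16,40) with a≤c, −a<b≤a
flip sign back: reduced form of f is (-20,16,-40)
g is negative-definite; reduce −g:
−g: flip: (916,792,172)→(172,-792,916)
−g: translate: b→-104 (≡-792 mod 344), so (172,-792,916)→(172,-104,20)
−g: flip: (172,-104,20)→(20,104,172)
−g: translate: b→-16 (≡104 mod 40), so (20,104,172)→(20,-16,40)
−g: reduced (well bottom): (20,-16,40) with a≤c, −a<b≤a
flip sign back: reduced form of g is (-20,16,-40)
reduced forms (-20, 16, -40) vs (-20, 16, -40) ⇒ equivalent

yes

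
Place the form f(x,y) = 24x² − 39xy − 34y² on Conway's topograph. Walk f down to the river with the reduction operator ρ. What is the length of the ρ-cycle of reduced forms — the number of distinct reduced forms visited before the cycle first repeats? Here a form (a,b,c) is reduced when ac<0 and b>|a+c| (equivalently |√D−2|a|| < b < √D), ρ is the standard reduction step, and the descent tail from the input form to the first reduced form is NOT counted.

D = 4785, ⌊√D⌋ = 69
descent: ρ → (-34,39,24)  [lands on river]
river: ρ → (24,57,-16)
river: ρ → (-16,39,51)
river: ρ → (51,63,-4)
river: ρ → (-4,65,35)
river: ρ → (35,5,-34)
river: ρ → (-34,63,6)
river: ρ → (6,69,-1)
river: ρ → (-1,69,6)
river: ρ → (6,63,-34)
river: ρ → (-34,5,35)
river: ρ → (35,65,-4)
river: ρ → (-4,63,51)
river: ρ → (51,39,-16)
river: ρ → (-16,57,24)
river: ρ → (24,39,-34)
river: ρ → (-34,29,29)
river: ρ → (29,29,-34)
ρ-cycle length = 18 (tail of 1 descent step not counted)

18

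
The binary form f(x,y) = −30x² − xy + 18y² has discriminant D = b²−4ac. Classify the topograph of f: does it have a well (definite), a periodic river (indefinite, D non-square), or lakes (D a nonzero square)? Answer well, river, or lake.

D = b²−4ac = (-1)² − 4·(-30)·18 = 2161
D > 0 non-square ⇒ indefinite ⇒ periodic river

river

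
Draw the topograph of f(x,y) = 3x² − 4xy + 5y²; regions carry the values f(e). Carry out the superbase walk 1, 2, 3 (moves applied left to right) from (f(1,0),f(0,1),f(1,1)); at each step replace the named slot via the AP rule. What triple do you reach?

start (3,5,4) = (f(1,0),f(0,1),f(1,1))
replace slot 1: 2·(5+4) − 3 = 15 → (15,5,4)
replace slot 2: 2·(15+4) − 5 = 33 → (15,33,4)
replace slot 3: 2·(15+33) − 4 = 92 → (15,33,92)

15,33,92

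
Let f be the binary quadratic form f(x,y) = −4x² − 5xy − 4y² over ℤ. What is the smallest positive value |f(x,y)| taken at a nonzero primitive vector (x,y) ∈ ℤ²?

translate: b→-3 (≡5 mod 8), so (4,5,4)→(4,-3,3)
flip: (4,-3,3)→(3,3,4)
reduced (well bottom): (3,3,4) with a≤c, −a<b≤a
well minimum |f| = |-3| = 3 (negative-definite)

3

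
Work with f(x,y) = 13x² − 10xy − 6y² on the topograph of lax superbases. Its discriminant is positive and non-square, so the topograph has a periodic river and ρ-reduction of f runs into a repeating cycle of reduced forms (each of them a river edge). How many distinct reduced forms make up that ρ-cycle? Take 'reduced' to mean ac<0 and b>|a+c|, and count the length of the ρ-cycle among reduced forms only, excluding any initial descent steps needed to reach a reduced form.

D = 412, ⌊√D⌋ = 20
descent: ρ → (-6,10,13)  [lands on river]
river: ρ → (13,16,-3)
river: ρ → (-3,20,1)
river: ρ → (1,20,-3)
river: ρ → (-3,16,13)
river: ρ → (13,10,-6)
river: ρ → (-6,14,9)
river: ρ → (9,4,-11)
river: ρ → (-11,18,2)
river: ρ → (2,18,-11)
river: ρ → (-11,4,9)
river: ρ → (9,14,-6)
ρ-cycle length = 12 (tail of 1 descent step not counted)

12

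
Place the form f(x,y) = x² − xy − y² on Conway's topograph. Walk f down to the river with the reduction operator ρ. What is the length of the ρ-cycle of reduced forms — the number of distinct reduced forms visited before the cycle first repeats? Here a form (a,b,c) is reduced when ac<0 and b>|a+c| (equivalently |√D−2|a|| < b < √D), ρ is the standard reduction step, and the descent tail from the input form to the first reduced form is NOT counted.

D = 5, ⌊√D⌋ = 2
descent: ρ → (-1,1,1)  [lands on river]
river: ρ → (1,1,-1)
ρ-cycle length = 2 (tail of 1 descent step not counted)

2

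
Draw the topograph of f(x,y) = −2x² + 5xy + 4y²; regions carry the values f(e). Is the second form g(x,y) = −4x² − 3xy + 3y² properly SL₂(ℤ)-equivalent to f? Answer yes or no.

D₁ = 57, D₂ = 57
river cycle of f (length 6): (4, 3, -3), (-3, 3, 4), (4, 5, -2), (-2, 7, 1), (1, 7, -2), (-2, 5, 4)
river cycle of g (length 6): (3, 3, -4), (-4, 5, 2), (2, 7, -1), (-1, 7, 2), (2, 5, -4), (-4, 3, 3)
cycles differ ⇒ inequivalent

no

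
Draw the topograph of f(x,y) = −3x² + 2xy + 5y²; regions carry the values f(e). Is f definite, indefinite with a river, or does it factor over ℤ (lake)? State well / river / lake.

D = b²−4ac = 2² − 4·(-3)·5 = 64
D = 8² is a perfect square ⇒ form factors over ℤ ⇒ lakes

lake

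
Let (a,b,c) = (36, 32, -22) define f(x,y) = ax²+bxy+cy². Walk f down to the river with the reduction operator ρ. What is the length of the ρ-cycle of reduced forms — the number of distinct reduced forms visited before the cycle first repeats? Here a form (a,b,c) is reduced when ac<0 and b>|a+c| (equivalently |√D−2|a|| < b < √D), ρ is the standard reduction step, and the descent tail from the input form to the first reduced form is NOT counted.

D = 4192, ⌊√D⌋ = 64
river: ρ → (-22,56,12)
river: ρ → (12,64,-2)
river: ρ → (-2,64,12)
river: ρ → (12,56,-22)
river: ρ → (-22,32,36)
river: ρ → (36,40,-18)
river: ρ → (-18,32,44)
river: ρ → (44,56,-6)
river: ρ → (-6,64,4)
river: ρ → (4,64,-6)
river: ρ → (-6,56,44)
river: ρ → (44,32,-18)
river: ρ → (-18,40,36)
river: ρ → (36,32,-22)
ρ-cycle length = 14 (tail of 0 descent steps not counted)

14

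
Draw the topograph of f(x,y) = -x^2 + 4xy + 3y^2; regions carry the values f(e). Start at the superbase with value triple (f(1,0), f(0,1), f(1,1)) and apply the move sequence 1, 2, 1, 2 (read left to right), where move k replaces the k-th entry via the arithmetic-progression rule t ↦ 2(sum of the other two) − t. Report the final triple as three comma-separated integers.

start (-1,3,6) = (f(1,0),f(0,1),f(1,1))
replace slot 1: 2·(3+6) − (-1) = 19 → (19,3,6)
replace slot 2: 2·(19+6) − 3 = 47 → (19,47,6)
replace slot 1: 2·(47+6) − 19 = 87 → (87,47,6)
replace slot 2: 2·(87+6) − 47 = 139 → (87,139,6)

87,139,6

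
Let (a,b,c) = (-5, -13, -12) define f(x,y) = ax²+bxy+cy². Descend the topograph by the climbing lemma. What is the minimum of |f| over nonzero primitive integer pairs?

translate: b→3 (≡13 mod 10), so (5,13,12)→(5,3,4)
flip: (5,3,4)→(4,-3,5)
reduced (well bottom): (4,-3,5) with a≤c, −a<b≤a
well minimum |f| = |-4| = 4 (negative-definite)

4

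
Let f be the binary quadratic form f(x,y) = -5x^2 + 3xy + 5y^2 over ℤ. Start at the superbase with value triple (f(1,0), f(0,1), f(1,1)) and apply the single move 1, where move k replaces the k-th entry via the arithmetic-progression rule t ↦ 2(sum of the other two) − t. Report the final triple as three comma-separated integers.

start (-5,5,3) = (f(1,0),f(0,1),f(1,1))
replace slot 1: 2·(5+3) − (-5) = 21 → (21,5,3)

21,5,3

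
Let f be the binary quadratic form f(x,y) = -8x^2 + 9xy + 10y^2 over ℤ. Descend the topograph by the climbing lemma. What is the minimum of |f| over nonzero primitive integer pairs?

river: ρ → (10,11,-7)
river: ρ → (-7,17,4)
river: ρ → (4,15,-11)
river: ρ → (-11,7,8)
river: ρ → (8,9,-10)
river: ρ → (-10,11,7)
river: ρ → (7,17,-4)
river: ρ → (-4,15,11)
river: ρ → (11,7,-8)
river: ρ → (-8,9,10)
closes: descent 0, river 10
min |a| on river = 4

4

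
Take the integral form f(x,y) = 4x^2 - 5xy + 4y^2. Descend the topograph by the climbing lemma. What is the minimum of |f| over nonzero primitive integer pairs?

translate: b→3 (≡-5 mod 8), so (4,-5,4)→(4,3,3)
flip: (4,3,3)→(3,-3,4)
translate: b→3 (≡-3 mod 6), so (3,-3,4)→(3,3,4)
reduced (well bottom): (3,3,4) with a≤c, −a<b≤a
well minimum = a = 3

3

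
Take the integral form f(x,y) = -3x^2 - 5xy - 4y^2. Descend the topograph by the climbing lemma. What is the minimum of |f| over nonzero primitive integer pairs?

translate: b→-1 (≡5 mod 6), so (3,5,4)→(3,-1,2)
flip: (3,-1,2)→(2,1,3)
reduced (well bottom): (2,1,3) with a≤c, −a<b≤a
well minimum |f| = |-2| = 2 (negative-definite)

2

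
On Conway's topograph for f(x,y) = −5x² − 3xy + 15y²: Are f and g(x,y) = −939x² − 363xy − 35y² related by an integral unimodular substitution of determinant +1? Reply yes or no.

D₁ = 309, D₂ = 309
river cycle of f (length 6): (-5, 17, 1), (1, 17, -5), (-5, 13, 7), (7, 15, -3), (-3, 15, 7), (7, 13, -5)
river cycle of g (length 6): (1, 17, -5), (-5, 13, 7), (7, 15, -3), (-3, 15, 7), (7, 13, -5), (-5, 17, 1)
cycles coincide ⇒ equivalent

yes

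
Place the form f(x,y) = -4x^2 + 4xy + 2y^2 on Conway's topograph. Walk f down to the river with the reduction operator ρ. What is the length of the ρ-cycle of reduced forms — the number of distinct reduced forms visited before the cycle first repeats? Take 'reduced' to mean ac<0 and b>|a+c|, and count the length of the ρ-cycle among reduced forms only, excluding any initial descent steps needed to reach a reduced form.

D = 48, ⌊√D⌋ = 6
river: ρ → (2,4,-4)
river: ρ → (-4,4,2)
ρ-cycle length = 2 (tail of 0 descent steps not counted)

2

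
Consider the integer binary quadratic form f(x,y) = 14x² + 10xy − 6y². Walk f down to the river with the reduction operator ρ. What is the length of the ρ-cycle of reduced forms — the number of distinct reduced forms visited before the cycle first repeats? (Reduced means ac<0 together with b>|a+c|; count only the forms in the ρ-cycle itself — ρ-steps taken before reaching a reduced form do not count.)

D = 436, ⌊√D⌋ = 20
river: ρ → (-6,14,10)
river: ρ → (10,6,-10)
river: ρ → (-10,14,6)
river: ρ → (6,10,-14)
river: ρ → (-14,18,2)
river: ρ → (2,18,-14)
river: ρ → (-14,10,6)
river: ρ → (6,14,-10)
river: ρ → (-10,6,10)
river: ρ → (10,14,-6)
river: ρ → (-6,10,14)
river: ρ → (14,18,-2)
river: ρ → (-2,18,14)
river: ρ → (14,10,-6)
ρ-cycle length = 14 (tail of 0 descent steps not counted)

14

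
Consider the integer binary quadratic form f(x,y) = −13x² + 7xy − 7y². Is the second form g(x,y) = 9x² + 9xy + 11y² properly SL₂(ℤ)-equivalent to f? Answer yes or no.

D₁ = -315, D₂ = -315
f is negative-definite; reduce −f:
−f: flip: (13,-7,7)→(7,7,13)
−f: reduced (well bottom): (7,7,13) with a≤c, −a<b≤a
flip sign back: reduced form of f is (-7,-7,-13)
g: reduced (well bottom): (9,9,11) with a≤c, −a<b≤a
reduced forms (-7, -7, -13) vs (9, 9, 11) ⇒ inequivalent

no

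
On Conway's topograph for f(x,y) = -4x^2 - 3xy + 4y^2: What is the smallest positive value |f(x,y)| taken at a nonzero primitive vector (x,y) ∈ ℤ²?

descent: ρ → (4,3,-4)  [lands on river]
river: ρ → (-4,5,3)
river: ρ → (3,7,-2)
river: ρ → (-2,5,6)
river: ρ → (6,7,-1)
river: ρ → (-1,7,6)
river: ρ → (6,5,-2)
river: ρ → (-2,7,3)
river: ρ → (3,5,-4)
river: ρ → (-4,3,4)
river: ρ → (4,5,-3)
river: ρ → (-3,7,2)
river: ρ → (2,5,-6)
river: ρ → (-6,7,1)
river: ρ → (1,7,-6)
river: ρ → (-6,5,2)
river: ρ → (2,7,-3)
river: ρ → (-3,5,4)
closes: descent 1, river 18
min |a| on river = 1

1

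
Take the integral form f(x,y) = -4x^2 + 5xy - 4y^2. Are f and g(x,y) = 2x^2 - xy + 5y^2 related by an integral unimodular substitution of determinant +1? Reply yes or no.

D₁ = -39, D₂ = -39
f is negative-definite; reduce −f:
−f: translate: b→3 (≡-5 mod 8), so (4,-5,4)→(4,3,3)
−f: flip: (4,3,3)→(3,-3,4)
−f: translate: b→3 (≡-3 mod 6), so (3,-3,4)→(3,3,4)
−f: reduced (well bottom): (3,3,4) with a≤c, −a<b≤a
flip sign back: reduced form of f is (-3,-3,-4)
g: reduced (well bottom): (2,-1,5) with a≤c, −a<b≤a
reduced forms (-3, -3, -4) vs (2, -1, 5) ⇒ inequivalent

no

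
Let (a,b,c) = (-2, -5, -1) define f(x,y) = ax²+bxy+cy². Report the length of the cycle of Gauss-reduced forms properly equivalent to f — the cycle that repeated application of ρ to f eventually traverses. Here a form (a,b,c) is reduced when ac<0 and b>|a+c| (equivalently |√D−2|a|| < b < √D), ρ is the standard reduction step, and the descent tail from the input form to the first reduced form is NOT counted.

D = 17, ⌊√D⌋ = 4
descent: ρ → (-1,3,2)  [lands on river]
river: ρ → (2,1,-2)
river: ρ → (-2,3,1)
river: ρ → (1,3,-2)
river: ρ → (-2,1,2)
river: ρ → (2,3,-1)
ρ-cycle length = 6 (tail of 1 descent step not counted)

6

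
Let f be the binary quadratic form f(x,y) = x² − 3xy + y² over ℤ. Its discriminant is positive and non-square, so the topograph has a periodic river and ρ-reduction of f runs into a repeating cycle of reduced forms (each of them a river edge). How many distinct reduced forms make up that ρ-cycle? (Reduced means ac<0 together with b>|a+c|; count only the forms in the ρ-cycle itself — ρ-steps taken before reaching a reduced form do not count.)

D = 5, ⌊√D⌋ = 2
descent: ρ → (1,1,-1)  [lands on river]
river: ρ → (-1,1,1)
ρ-cycle length = 2 (tail of 1 descent step not counted)

2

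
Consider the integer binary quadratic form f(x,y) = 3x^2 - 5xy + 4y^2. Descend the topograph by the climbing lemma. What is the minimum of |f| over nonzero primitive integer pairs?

translate: b→1 (≡-5 mod 6), so (3,-5,4)→(3,1,2)
flip: (3,1,2)→(2,-1,3)
reduced (well bottom): (2,-1,3) with a≤c, −a<b≤a
well minimum = a = 2

2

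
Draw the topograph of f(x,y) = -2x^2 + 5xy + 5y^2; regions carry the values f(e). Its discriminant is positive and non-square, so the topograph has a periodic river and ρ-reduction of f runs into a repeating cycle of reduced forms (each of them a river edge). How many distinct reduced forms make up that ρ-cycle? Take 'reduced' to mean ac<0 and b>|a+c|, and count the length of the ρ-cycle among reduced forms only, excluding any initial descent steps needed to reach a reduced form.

D = 65, ⌊√D⌋ = 8
river: ρ → (5,5,-2)
river: ρ → (-2,7,2)
river: ρ → (2,5,-5)
river: ρ → (-5,5,2)
river: ρ → (2,7,-2)
river: ρ → (-2,5,5)
ρ-cycle length = 6 (tail of 0 descent steps not counted)

6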